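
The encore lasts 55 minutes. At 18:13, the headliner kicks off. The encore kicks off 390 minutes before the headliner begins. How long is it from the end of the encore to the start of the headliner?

The encore starts at 18:13 − 390 min = 11:43.
The encore ends at 11:43 + 55 min = 12:38.
From 12:38 to 18:13 is 335 minutes.

335 minutes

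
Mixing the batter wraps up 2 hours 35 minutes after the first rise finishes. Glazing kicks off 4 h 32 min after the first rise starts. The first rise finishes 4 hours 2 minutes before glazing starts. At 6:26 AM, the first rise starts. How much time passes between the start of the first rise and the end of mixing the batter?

Glazing starts at 6:26 AM + 272 min = 10:58 AM.
The first rise ends at 10:58 AM − 242 min = 6:56 AM.
Mixing the batter ends at 6:56 AM + 155 min = 9:31 AM.
From 6:26 AM to 9:31 AM is 3 h 5 min.

3 h 5 min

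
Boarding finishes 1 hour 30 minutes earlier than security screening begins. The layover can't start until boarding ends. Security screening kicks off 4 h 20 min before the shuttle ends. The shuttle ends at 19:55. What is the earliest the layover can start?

14:05

Security screening starts at 19:55 − 260 min = 15:35.
Boarding ends at 15:35 − 90 min = 14:05.
The layover is bounded by boarding, so the earliest it can start is 14:05.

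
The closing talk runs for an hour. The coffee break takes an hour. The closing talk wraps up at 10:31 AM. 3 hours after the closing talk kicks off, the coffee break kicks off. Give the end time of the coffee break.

The closing talk starts at 10:31 AM − 60 min = 9:31 AM.
The coffee break starts at 9:31 AM + 180 min = 12:31 PM.
The coffee break ends at 12:31 PM + 60 min = 1:31 PM.

1:31 PM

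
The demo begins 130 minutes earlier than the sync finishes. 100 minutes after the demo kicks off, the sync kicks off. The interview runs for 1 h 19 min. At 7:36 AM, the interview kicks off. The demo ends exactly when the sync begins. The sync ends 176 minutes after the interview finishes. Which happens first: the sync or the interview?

the interview

The interview ends at 7:36 AM + 79 min = 8:55 AM.
The sync ends at 8:55 AM + 176 min = 11:51 AM.
The demo starts at 11:51 AM − 130 min = 9:41 AM.
The sync starts at 9:41 AM + 100 min = 11:21 AM.
The sync starts at 11:21 AM and the interview starts at 7:36 AM, so the interview is first.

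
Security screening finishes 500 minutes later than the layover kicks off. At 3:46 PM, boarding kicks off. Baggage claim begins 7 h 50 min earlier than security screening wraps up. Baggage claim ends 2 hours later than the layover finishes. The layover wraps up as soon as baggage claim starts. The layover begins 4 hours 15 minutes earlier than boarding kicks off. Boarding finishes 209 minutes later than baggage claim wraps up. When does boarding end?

The layover starts at 3:46 PM − 255 min = 11:31 AM.
Security screening ends at 11:31 AM + 500 min = 7:51 PM.
Baggage claim starts at 7:51 PM − 470 min = 12:01 PM.
So the layover ends at 12:01 PM.
Baggage claim ends at 12:01 PM + 120 min = 2:01 PM.
Boarding ends at 2:01 PM + 209 min = 5:30 PM.

5:30 PM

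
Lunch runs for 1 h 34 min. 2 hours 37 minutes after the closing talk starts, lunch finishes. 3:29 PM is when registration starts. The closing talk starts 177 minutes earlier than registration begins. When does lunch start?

1:35 PM

The closing talk starts at 3:29 PM − 177 min = 12:32 PM.
Lunch ends at 12:32 PM + 157 min = 3:09 PM.
Lunch starts at 3:09 PM − 94 min = 1:35 PM.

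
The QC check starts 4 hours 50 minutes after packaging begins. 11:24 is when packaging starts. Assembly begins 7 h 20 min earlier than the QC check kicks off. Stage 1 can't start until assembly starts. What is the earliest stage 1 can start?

The QC check starts at 11:24 + 290 min = 16:14.
Assembly starts at 16:14 − 440 min = 08:54.
Stage 1 is bounded by assembly, so the earliest it can start is 08:54.

08:54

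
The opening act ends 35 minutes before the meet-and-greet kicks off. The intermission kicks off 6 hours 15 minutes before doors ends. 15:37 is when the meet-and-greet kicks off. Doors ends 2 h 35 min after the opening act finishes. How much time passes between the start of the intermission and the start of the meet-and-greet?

The opening act ends at 15:37 − 35 min = 15:02.
Doors ends at 15:02 + 155 min = 17:37.
The intermission starts at 17:37 − 375 min = 11:22.
From 11:22 to 15:37 is 4 hours 15 minutes.

4 hours 15 minutes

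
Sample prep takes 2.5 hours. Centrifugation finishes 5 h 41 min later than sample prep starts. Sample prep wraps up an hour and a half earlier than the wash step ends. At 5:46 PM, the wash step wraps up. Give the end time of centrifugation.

7:27 PM

Sample prep ends at 5:46 PM − 90 min = 4:16 PM.
Sample prep starts at 4:16 PM − 150 min = 1:46 PM.
Centrifugation ends at 1:46 PM + 341 min = 7:27 PM.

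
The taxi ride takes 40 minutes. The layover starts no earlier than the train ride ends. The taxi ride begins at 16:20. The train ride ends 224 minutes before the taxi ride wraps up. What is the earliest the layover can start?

The taxi ride ends at 16:20 + 40 min = 17:00.
The train ride ends at 17:00 − 224 min = 13:16.
The layover is bounded by the train ride, so the earliest it can start is 13:16.

13:16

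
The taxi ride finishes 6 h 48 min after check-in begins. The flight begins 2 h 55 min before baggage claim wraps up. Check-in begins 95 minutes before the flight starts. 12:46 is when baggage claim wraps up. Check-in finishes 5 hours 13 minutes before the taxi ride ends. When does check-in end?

09:51

The flight starts at 12:46 − 175 min = 09:51.
Check-in starts at 09:51 − 95 min = 08:16.
The taxi ride ends at 08:16 + 408 min = 15:04.
Check-in ends at 15:04 − 313 min = 09:51.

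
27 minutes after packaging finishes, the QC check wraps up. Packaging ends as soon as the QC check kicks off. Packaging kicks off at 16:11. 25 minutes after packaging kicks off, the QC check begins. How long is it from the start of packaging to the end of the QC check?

The QC check starts at 16:11 + 25 min = 16:36.
So packaging ends at 16:36.
The QC check ends at 16:36 + 27 min = 17:03.
From 16:11 to 17:03 is 52 minutes.

52 minutes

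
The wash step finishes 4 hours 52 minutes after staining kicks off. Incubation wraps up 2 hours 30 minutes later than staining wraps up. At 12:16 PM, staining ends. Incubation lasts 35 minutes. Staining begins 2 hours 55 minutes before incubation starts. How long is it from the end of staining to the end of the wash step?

3 h 52 min

Incubation ends at 12:16 PM + 150 min = 2:46 PM.
Incubation starts at 2:46 PM − 35 min = 2:11 PM.
Staining starts at 2:11 PM − 175 min = 11:16 AM.
The wash step ends at 11:16 AM + 292 min = 4:08 PM.
From 12:16 PM to 4:08 PM is 3 h 52 min.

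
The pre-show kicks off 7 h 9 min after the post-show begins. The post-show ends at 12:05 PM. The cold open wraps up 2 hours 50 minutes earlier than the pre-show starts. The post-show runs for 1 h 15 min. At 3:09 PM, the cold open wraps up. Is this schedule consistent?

Yes

The post-show starts at 12:05 PM − 75 min = 10:50 AM.
The pre-show starts at 10:50 AM + 429 min = 5:59 PM.
The cold open ends at 5:59 PM − 170 min = 3:09 PM.
That matches the stated 3:09 PM, so the schedule is consistent.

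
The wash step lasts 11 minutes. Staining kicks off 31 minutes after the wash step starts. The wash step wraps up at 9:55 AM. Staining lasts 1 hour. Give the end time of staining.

11:15 AM

The wash step starts at 9:55 AM − 11 min = 9:44 AM.
Staining starts at 9:44 AM + 31 min = 10:15 AM.
Staining ends at 10:15 AM + 60 min = 11:15 AM.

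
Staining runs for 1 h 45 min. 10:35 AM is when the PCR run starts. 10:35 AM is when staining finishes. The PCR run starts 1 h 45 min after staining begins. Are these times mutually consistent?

Yes

Staining starts at 10:35 AM − 105 min = 8:50 AM.
The PCR run starts at 8:50 AM + 105 min = 10:35 AM.
That matches the stated 10:35 AM, so the schedule is consistent.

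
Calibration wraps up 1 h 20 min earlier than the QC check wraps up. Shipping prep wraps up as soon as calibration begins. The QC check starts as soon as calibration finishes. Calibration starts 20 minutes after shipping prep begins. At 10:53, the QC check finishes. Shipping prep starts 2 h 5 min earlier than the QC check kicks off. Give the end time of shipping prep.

Calibration ends at 10:53 − 80 min = 09:33.
So the QC check starts at 09:33.
Shipping prep starts at 09:33 − 125 min = 07:28.
Calibration starts at 07:28 + 20 min = 07:48.
So shipping prep ends at 07:48.

07:48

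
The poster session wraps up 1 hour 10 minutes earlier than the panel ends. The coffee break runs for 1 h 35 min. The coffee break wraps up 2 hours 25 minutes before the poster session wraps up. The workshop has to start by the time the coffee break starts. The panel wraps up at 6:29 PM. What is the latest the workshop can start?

The poster session ends at 6:29 PM − 70 min = 5:19 PM.
The coffee break ends at 5:19 PM − 145 min = 2:54 PM.
The coffee break starts at 2:54 PM − 95 min = 1:19 PM.
The workshop is bounded by the coffee break, so the latest it can start is 1:19 PM.

1:19 PM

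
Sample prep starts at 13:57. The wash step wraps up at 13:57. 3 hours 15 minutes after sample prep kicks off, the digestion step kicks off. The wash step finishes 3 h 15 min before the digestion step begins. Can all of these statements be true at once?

The digestion step starts at 13:57 + 195 min = 17:12.
The wash step ends at 17:12 − 195 min = 13:57.
That matches the stated 13:57, so the schedule is consistent.

Yes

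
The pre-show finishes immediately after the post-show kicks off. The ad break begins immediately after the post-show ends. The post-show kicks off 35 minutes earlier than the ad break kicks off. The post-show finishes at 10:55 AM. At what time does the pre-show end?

The ad break starts at 10:55 AM.
The post-show starts at 10:55 AM − 35 min = 10:20 AM.
So the pre-show ends at 10:20 AM.

10:20 AM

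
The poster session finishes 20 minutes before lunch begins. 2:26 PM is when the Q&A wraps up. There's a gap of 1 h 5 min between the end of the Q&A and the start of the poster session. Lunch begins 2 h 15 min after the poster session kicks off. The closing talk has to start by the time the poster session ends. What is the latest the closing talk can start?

The poster session starts at 2:26 PM + 65 min = 3:31 PM.
Lunch starts at 3:31 PM + 135 min = 5:46 PM.
The poster session ends at 5:46 PM − 20 min = 5:26 PM.
The closing talk is bounded by the poster session, so the latest it can start is 5:26 PM.

5:26 PM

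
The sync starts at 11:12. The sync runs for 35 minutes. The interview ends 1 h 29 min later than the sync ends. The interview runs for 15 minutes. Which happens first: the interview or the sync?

The sync ends at 11:12 + 35 min = 11:47.
The interview ends at 11:47 + 89 min = 13:16.
The interview starts at 13:16 − 15 min = 13:01.
The interview starts at 13:01 and the sync starts at 11:12, so the sync is first.

the sync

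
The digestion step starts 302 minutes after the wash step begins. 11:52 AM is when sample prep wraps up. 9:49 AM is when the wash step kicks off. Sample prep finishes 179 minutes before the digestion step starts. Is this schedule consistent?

The digestion step starts at 9:49 AM + 302 min = 2:51 PM.
Sample prep ends at 2:51 PM − 179 min = 11:52 AM.
That matches the stated 11:52 AM, so the schedule is consistent.

Yes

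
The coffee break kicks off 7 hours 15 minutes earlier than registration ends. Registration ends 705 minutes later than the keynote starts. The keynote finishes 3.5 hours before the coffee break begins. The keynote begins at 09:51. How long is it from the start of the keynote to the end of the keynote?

Registration ends at 09:51 + 705 min = 21:36.
The coffee break starts at 21:36 − 435 min = 14:21.
The keynote ends at 14:21 − 210 min = 10:51.
From 09:51 to 10:51 is an hour.

an hour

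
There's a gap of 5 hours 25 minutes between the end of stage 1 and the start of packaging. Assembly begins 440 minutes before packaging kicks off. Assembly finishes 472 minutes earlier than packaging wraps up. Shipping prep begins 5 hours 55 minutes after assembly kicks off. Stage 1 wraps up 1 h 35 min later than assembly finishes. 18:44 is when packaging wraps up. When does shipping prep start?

16:27

Assembly ends at 18:44 − 472 min = 10:52.
Stage 1 ends at 10:52 + 95 min = 12:27.
Packaging starts at 12:27 + 325 min = 17:52.
Assembly starts at 17:52 − 440 min = 10:32.
Shipping prep starts at 10:32 + 355 min = 16:27.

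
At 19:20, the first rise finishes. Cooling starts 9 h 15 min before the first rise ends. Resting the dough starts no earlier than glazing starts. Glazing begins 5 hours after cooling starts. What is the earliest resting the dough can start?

Cooling starts at 19:20 − 555 min = 10:05.
Glazing starts at 10:05 + 300 min = 15:05.
Resting the dough is bounded by glazing, so the earliest it can start is 15:05.

15:05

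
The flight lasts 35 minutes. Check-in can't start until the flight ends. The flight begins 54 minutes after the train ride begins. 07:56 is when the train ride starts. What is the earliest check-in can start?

09:25

The flight starts at 07:56 + 54 min = 08:50.
The flight ends at 08:50 + 35 min = 09:25.
Check-in is bounded by the flight, so the earliest it can start is 09:25.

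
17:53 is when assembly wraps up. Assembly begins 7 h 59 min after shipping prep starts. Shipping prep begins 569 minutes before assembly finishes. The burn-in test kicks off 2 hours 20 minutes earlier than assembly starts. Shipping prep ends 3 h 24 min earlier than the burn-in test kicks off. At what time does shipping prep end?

10:39

Shipping prep starts at 17:53 − 569 min = 08:24.
Assembly starts at 08:24 + 479 min = 16:23.
The burn-in test starts at 16:23 − 140 min = 14:03.
Shipping prep ends at 14:03 − 204 min = 10:39.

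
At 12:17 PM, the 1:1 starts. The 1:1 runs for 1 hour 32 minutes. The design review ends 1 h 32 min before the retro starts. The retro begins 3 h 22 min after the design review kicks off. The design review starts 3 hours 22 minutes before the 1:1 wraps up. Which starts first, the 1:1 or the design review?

the design review

The 1:1 ends at 12:17 PM + 92 min = 1:49 PM.
The design review starts at 1:49 PM − 202 min = 10:27 AM.
The 1:1 starts at 12:17 PM and the design review starts at 10:27 AM, so the design review is first.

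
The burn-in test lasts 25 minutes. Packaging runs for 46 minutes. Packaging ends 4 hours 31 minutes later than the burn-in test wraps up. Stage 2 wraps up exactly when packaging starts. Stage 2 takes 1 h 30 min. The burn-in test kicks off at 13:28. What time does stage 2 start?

16:08

The burn-in test ends at 13:28 + 25 min = 13:53.
Packaging ends at 13:53 + 271 min = 18:24.
Packaging starts at 18:24 − 46 min = 17:38.
So stage 2 ends at 17:38.
Stage 2 starts at 17:38 − 90 min = 16:08.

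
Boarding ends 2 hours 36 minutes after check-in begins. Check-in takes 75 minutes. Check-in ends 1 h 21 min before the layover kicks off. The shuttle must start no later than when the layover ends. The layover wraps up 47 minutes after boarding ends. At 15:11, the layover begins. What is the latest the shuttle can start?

Check-in ends at 15:11 − 81 min = 13:50.
Check-in starts at 13:50 − 75 min = 12:35.
Boarding ends at 12:35 + 156 min = 15:11.
The layover ends at 15:11 + 47 min = 15:58.
The shuttle is bounded by the layover, so the latest it can start is 15:58.

15:58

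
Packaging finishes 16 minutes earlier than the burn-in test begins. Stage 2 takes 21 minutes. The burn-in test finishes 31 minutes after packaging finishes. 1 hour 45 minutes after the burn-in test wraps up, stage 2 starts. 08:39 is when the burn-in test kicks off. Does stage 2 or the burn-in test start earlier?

the burn-in test

Packaging ends at 08:39 − 16 min = 08:23.
The burn-in test ends at 08:23 + 31 min = 08:54.
Stage 2 starts at 08:54 + 105 min = 10:39.
Stage 2 starts at 10:39 and the burn-in test starts at 08:39, so the burn-in test is first.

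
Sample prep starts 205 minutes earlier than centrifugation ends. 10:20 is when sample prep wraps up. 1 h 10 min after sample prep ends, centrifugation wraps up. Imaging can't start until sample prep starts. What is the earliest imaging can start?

08:05

Centrifugation ends at 10:20 + 70 min = 11:30.
Sample prep starts at 11:30 − 205 min = 08:05.
Imaging is bounded by sample prep, so the earliest it can start is 08:05.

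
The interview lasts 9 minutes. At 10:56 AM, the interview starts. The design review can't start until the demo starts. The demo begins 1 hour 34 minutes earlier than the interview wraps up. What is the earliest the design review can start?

9:31 AM

The interview ends at 10:56 AM + 9 min = 11:05 AM.
The demo starts at 11:05 AM − 94 min = 9:31 AM.
The design review is bounded by the demo, so the earliest it can start is 9:31 AM.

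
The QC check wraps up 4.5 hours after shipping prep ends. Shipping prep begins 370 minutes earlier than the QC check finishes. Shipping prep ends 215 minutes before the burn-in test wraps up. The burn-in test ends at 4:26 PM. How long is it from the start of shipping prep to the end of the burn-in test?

Shipping prep ends at 4:26 PM − 215 min = 12:51 PM.
The QC check ends at 12:51 PM + 270 min = 5:21 PM.
Shipping prep starts at 5:21 PM − 370 min = 11:11 AM.
From 11:11 AM to 4:26 PM is 315 minutes.

315 minutes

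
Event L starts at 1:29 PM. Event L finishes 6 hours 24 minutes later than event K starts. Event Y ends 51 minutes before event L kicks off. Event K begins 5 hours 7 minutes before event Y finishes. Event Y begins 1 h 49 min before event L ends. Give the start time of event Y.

12:06 PM

Event Y ends at 1:29 PM − 51 min = 12:38 PM.
Event K starts at 12:38 PM − 307 min = 7:31 AM.
Event L ends at 7:31 AM + 384 min = 1:55 PM.
Event Y starts at 1:55 PM − 109 min = 12:06 PM.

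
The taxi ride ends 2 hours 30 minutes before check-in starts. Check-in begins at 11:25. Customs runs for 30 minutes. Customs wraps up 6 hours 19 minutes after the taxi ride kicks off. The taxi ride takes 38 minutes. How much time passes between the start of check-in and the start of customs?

The taxi ride ends at 11:25 − 150 min = 08:55.
The taxi ride starts at 08:55 − 38 min = 08:17.
Customs ends at 08:17 + 379 min = 14:36.
Customs starts at 14:36 − 30 min = 14:06.
From 11:25 to 14:06 is 161 minutes.

161 minutes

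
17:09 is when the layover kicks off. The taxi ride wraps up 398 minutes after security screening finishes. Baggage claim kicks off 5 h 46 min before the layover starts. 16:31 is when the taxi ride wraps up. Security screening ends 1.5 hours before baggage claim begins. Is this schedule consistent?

Baggage claim starts at 17:09 − 346 min = 11:23.
Security screening ends at 11:23 − 90 min = 09:53.
The taxi ride ends at 09:53 + 398 min = 16:31.
That matches the stated 16:31, so the schedule is consistent.

Yes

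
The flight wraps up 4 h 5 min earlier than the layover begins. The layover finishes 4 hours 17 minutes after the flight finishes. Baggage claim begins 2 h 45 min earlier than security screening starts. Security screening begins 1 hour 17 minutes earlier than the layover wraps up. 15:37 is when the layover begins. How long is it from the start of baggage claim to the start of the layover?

The flight ends at 15:37 − 245 min = 11:32.
The layover ends at 11:32 + 257 min = 15:49.
Security screening starts at 15:49 − 77 min = 14:32.
Baggage claim starts at 14:32 − 165 min = 11:47.
From 11:47 to 15:37 is 3 h 50 min.

3 h 50 min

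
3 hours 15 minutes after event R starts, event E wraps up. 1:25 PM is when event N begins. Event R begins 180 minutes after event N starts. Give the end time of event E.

Event R starts at 1:25 PM + 180 min = 4:25 PM.
Event E ends at 4:25 PM + 195 min = 7:40 PM.

7:40 PM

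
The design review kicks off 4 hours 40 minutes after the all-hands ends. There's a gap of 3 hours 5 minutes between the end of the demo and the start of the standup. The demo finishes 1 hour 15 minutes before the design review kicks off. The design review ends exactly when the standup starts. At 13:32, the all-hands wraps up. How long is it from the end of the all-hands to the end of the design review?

The design review starts at 13:32 + 280 min = 18:12.
The demo ends at 18:12 − 75 min = 16:57.
The standup starts at 16:57 + 185 min = 20:02.
So the design review ends at 20:02.
From 13:32 to 20:02 is 6.5 hours.

6.5 hours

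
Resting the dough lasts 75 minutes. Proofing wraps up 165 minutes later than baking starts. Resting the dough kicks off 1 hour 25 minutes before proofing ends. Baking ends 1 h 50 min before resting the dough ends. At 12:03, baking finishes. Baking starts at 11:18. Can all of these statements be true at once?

Proofing ends at 11:18 + 165 min = 14:03.
Resting the dough starts at 14:03 − 85 min = 12:38.
Resting the dough ends at 12:38 + 75 min = 13:53.
Baking ends at 13:53 − 110 min = 12:03.
That matches the stated 12:03, so the schedule is consistent.

Yes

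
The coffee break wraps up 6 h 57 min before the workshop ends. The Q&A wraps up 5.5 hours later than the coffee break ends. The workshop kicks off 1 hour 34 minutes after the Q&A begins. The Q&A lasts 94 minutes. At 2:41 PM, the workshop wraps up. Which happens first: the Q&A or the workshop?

the Q&A

The coffee break ends at 2:41 PM − 417 min = 7:44 AM.
The Q&A ends at 7:44 AM + 330 min = 1:14 PM.
The Q&A starts at 1:14 PM − 94 min = 11:40 AM.
The workshop starts at 11:40 AM + 94 min = 1:14 PM.
The Q&A starts at 11:40 AM and the workshop starts at 1:14 PM, so the Q&A is first.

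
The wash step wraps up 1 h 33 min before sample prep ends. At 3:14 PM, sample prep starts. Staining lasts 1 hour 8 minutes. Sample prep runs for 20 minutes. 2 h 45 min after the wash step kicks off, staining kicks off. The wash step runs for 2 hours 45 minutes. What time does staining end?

Sample prep ends at 3:14 PM + 20 min = 3:34 PM.
The wash step ends at 3:34 PM − 93 min = 2:01 PM.
The wash step starts at 2:01 PM − 165 min = 11:16 AM.
Staining starts at 11:16 AM + 165 min = 2:01 PM.
Staining ends at 2:01 PM + 68 min = 3:09 PM.

3:09 PM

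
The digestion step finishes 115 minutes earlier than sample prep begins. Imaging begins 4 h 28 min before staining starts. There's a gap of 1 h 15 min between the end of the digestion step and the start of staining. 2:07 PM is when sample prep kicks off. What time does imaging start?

8:59 AM

The digestion step ends at 2:07 PM − 115 min = 12:12 PM.
Staining starts at 12:12 PM + 75 min = 1:27 PM.
Imaging starts at 1:27 PM − 268 min = 8:59 AM.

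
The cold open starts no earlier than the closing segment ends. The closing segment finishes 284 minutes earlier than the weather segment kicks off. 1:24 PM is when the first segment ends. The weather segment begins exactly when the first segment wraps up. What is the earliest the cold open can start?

The weather segment starts at 1:24 PM.
The closing segment ends at 1:24 PM − 284 min = 8:40 AM.
The cold open is bounded by the closing segment, so the earliest it can start is 8:40 AM.

8:40 AM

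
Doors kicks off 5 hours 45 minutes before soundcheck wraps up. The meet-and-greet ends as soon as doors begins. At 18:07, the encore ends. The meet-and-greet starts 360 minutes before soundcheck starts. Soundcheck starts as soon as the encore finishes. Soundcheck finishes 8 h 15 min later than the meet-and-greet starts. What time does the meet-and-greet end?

Soundcheck starts at 18:07.
The meet-and-greet starts at 18:07 − 360 min = 12:07.
Soundcheck ends at 12:07 + 495 min = 20:22.
Doors starts at 20:22 − 345 min = 14:37.
So the meet-and-greet ends at 14:37.

14:37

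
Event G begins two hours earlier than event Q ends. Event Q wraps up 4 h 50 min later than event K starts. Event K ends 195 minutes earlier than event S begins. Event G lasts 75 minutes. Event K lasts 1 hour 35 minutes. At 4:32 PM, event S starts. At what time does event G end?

Event K ends at 4:32 PM − 195 min = 1:17 PM.
Event K starts at 1:17 PM − 95 min = 11:42 AM.
Event Q ends at 11:42 AM + 290 min = 4:32 PM.
Event G starts at 4:32 PM − 120 min = 2:32 PM.
Event G ends at 2:32 PM + 75 min = 3:47 PM.

3:47 PM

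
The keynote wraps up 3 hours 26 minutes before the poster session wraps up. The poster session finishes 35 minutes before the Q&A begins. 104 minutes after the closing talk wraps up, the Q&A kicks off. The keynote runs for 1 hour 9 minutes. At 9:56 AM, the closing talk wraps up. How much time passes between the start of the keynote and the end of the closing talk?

The Q&A starts at 9:56 AM + 104 min = 11:40 AM.
The poster session ends at 11:40 AM − 35 min = 11:05 AM.
The keynote ends at 11:05 AM − 206 min = 7:39 AM.
The keynote starts at 7:39 AM − 69 min = 6:30 AM.
From 6:30 AM to 9:56 AM is 206 minutes.

206 minutes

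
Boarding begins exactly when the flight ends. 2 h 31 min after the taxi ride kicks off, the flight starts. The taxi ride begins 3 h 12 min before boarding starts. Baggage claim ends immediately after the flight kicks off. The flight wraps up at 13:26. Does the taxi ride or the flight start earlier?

Boarding starts at 13:26.
The taxi ride starts at 13:26 − 192 min = 10:14.
The flight starts at 10:14 + 151 min = 12:45.
The taxi ride starts at 10:14 and the flight starts at 12:45, so the taxi ride is first.

the taxi ride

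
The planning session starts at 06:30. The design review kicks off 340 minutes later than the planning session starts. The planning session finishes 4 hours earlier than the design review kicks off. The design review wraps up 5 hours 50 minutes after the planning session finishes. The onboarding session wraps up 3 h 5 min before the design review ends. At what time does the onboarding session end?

The design review starts at 06:30 + 340 min = 12:10.
The planning session ends at 12:10 − 240 min = 08:10.
The design review ends at 08:10 + 350 min = 14:00.
The onboarding session ends at 14:00 − 185 min = 10:55.

10:55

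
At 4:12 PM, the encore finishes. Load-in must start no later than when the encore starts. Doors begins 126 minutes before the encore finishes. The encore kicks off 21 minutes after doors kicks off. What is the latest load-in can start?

Doors starts at 4:12 PM − 126 min = 2:06 PM.
The encore starts at 2:06 PM + 21 min = 2:27 PM.
Load-in is bounded by the encore, so the latest it can start is 2:27 PM.

2:27 PM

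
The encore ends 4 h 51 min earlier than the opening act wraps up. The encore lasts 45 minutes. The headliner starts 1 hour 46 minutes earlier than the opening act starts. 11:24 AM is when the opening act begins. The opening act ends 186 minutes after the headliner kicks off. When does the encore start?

7:08 AM

The headliner starts at 11:24 AM − 106 min = 9:38 AM.
The opening act ends at 9:38 AM + 186 min = 12:44 PM.
The encore ends at 12:44 PM − 291 min = 7:53 AM.
The encore starts at 7:53 AM − 45 min = 7:08 AM.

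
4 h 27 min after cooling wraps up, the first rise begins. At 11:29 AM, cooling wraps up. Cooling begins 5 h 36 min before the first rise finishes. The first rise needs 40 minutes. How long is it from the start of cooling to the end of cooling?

29 minutes

The first rise starts at 11:29 AM + 267 min = 3:56 PM.
The first rise ends at 3:56 PM + 40 min = 4:36 PM.
Cooling starts at 4:36 PM − 336 min = 11:00 AM.
From 11:00 AM to 11:29 AM is 29 minutes.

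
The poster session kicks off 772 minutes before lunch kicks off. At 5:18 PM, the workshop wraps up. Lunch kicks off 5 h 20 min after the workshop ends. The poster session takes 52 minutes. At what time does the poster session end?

10:38 AM

Lunch starts at 5:18 PM + 320 min = 10:38 PM.
The poster session starts at 10:38 PM − 772 min = 9:46 AM.
The poster session ends at 9:46 AM + 52 min = 10:38 AM.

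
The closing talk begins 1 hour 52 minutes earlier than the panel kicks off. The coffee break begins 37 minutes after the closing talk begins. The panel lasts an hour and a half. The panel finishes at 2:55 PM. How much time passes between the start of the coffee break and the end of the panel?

2 h 45 min

The panel starts at 2:55 PM − 90 min = 1:25 PM.
The closing talk starts at 1:25 PM − 112 min = 11:33 AM.
The coffee break starts at 11:33 AM + 37 min = 12:10 PM.
From 12:10 PM to 2:55 PM is 2 h 45 min.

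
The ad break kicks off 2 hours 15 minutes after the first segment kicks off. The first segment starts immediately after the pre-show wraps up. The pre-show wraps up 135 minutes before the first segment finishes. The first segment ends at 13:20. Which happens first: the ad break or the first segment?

The pre-show ends at 13:20 − 135 min = 11:05.
So the first segment starts at 11:05.
The ad break starts at 11:05 + 135 min = 13:20.
The ad break starts at 13:20 and the first segment starts at 11:05, so the first segment is first.

the first segment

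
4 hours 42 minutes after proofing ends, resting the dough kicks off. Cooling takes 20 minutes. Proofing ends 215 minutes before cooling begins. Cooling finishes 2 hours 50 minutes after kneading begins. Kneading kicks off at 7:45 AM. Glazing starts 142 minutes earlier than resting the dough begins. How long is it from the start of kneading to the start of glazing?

Cooling ends at 7:45 AM + 170 min = 10:35 AM.
Cooling starts at 10:35 AM − 20 min = 10:15 AM.
Proofing ends at 10:15 AM − 215 min = 6:40 AM.
Resting the dough starts at 6:40 AM + 282 min = 11:22 AM.
Glazing starts at 11:22 AM − 142 min = 9:00 AM.
From 7:45 AM to 9:00 AM is 1 hour 15 minutes.

1 hour 15 minutes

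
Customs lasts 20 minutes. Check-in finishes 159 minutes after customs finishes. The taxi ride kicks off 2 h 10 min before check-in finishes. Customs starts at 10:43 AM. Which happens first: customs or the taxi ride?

customs

Customs ends at 10:43 AM + 20 min = 11:03 AM.
Check-in ends at 11:03 AM + 159 min = 1:42 PM.
The taxi ride starts at 1:42 PM − 130 min = 11:32 AM.
Customs starts at 10:43 AM and the taxi ride starts at 11:32 AM, so customs is first.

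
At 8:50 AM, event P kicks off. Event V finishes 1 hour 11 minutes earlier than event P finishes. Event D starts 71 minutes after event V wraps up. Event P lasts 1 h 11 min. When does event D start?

10:01 AM

Event P ends at 8:50 AM + 71 min = 10:01 AM.
Event V ends at 10:01 AM − 71 min = 8:50 AM.
Event D starts at 8:50 AM + 71 min = 10:01 AM.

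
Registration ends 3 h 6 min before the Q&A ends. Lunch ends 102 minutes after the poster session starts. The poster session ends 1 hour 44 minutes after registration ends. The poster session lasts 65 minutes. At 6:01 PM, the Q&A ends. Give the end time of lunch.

5:16 PM

Registration ends at 6:01 PM − 186 min = 2:55 PM.
The poster session ends at 2:55 PM + 104 min = 4:39 PM.
The poster session starts at 4:39 PM − 65 min = 3:34 PM.
Lunch ends at 3:34 PM + 102 min = 5:16 PM.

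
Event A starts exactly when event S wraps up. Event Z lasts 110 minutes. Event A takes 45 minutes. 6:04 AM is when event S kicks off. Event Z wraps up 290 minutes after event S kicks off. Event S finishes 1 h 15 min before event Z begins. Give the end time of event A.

Event Z ends at 6:04 AM + 290 min = 10:54 AM.
Event Z starts at 10:54 AM − 110 min = 9:04 AM.
Event S ends at 9:04 AM − 75 min = 7:49 AM.
So event A starts at 7:49 AM.
Event A ends at 7:49 AM + 45 min = 8:34 AM.

8:34 AM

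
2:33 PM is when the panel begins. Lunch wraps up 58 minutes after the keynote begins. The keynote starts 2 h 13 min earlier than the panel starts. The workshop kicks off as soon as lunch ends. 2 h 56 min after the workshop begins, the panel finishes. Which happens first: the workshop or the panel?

The keynote starts at 2:33 PM − 133 min = 12:20 PM.
Lunch ends at 12:20 PM + 58 min = 1:18 PM.
So the workshop starts at 1:18 PM.
The workshop starts at 1:18 PM and the panel starts at 2:33 PM, so the workshop is first.

the workshop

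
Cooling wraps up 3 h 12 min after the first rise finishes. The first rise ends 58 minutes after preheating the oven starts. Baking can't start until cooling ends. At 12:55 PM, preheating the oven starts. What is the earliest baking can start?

5:05 PM

The first rise ends at 12:55 PM + 58 min = 1:53 PM.
Cooling ends at 1:53 PM + 192 min = 5:05 PM.
Baking is bounded by cooling, so the earliest it can start is 5:05 PM.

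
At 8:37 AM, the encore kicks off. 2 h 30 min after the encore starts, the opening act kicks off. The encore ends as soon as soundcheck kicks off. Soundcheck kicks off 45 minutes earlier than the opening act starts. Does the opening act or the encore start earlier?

the encore

The opening act starts at 8:37 AM + 150 min = 11:07 AM.
The opening act starts at 11:07 AM and the encore starts at 8:37 AM, so the encore is first.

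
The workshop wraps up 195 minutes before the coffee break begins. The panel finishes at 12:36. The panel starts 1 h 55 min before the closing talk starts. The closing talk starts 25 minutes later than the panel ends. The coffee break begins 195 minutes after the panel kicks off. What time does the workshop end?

11:06

The closing talk starts at 12:36 + 25 min = 13:01.
The panel starts at 13:01 − 115 min = 11:06.
The coffee break starts at 11:06 + 195 min = 14:21.
The workshop ends at 14:21 − 195 min = 11:06.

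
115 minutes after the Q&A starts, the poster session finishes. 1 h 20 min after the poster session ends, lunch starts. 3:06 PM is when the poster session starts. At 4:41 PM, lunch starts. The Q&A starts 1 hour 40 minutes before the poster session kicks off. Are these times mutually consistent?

The Q&A starts at 3:06 PM − 100 min = 1:26 PM.
The poster session ends at 1:26 PM + 115 min = 3:21 PM.
Lunch starts at 3:21 PM + 80 min = 4:41 PM.
That matches the stated 4:41 PM, so the schedule is consistent.

Yes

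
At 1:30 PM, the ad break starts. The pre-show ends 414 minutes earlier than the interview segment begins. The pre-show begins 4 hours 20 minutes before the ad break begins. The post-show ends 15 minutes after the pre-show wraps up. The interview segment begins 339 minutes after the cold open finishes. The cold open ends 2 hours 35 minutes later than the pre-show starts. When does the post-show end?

10:45 AM

The pre-show starts at 1:30 PM − 260 min = 9:10 AM.
The cold open ends at 9:10 AM + 155 min = 11:45 AM.
The interview segment starts at 11:45 AM + 339 min = 5:24 PM.
The pre-show ends at 5:24 PM − 414 min = 10:30 AM.
The post-show ends at 10:30 AM + 15 min = 10:45 AM.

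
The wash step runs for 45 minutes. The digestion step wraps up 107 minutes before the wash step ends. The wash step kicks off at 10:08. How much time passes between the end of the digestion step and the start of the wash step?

1 hour 2 minutes

The wash step ends at 10:08 + 45 min = 10:53.
The digestion step ends at 10:53 − 107 min = 09:06.
From 09:06 to 10:08 is 1 hour 2 minutes.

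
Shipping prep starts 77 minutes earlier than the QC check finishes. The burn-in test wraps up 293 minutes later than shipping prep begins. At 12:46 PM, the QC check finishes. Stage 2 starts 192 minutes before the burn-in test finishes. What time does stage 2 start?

1:10 PM

Shipping prep starts at 12:46 PM − 77 min = 11:29 AM.
The burn-in test ends at 11:29 AM + 293 min = 4:22 PM.
Stage 2 starts at 4:22 PM − 192 min = 1:10 PM.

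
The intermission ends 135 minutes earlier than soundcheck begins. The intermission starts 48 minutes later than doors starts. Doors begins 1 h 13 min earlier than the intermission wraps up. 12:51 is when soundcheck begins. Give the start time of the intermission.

The intermission ends at 12:51 − 135 min = 10:36.
Doors starts at 10:36 − 73 min = 09:23.
The intermission starts at 09:23 + 48 min = 10:11.

10:11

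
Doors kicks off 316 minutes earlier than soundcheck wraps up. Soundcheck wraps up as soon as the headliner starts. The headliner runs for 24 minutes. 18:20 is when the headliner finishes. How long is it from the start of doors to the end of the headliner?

The headliner starts at 18:20 − 24 min = 17:56.
So soundcheck ends at 17:56.
Doors starts at 17:56 − 316 min = 12:40.
From 12:40 to 18:20 is 340 minutes.

340 minutes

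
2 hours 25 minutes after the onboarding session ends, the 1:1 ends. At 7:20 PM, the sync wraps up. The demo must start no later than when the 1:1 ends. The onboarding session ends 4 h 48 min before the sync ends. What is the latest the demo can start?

4:57 PM

The onboarding session ends at 7:20 PM − 288 min = 2:32 PM.
The 1:1 ends at 2:32 PM + 145 min = 4:57 PM.
The demo is bounded by the 1:1, so the latest it can start is 4:57 PM.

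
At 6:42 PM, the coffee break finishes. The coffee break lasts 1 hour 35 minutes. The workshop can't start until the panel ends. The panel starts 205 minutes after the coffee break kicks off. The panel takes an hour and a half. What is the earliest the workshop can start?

The coffee break starts at 6:42 PM − 95 min = 5:07 PM.
The panel starts at 5:07 PM + 205 min = 8:32 PM.
The panel ends at 8:32 PM + 90 min = 10:02 PM.
The workshop is bounded by the panel, so the earliest it can start is 10:02 PM.

10:02 PM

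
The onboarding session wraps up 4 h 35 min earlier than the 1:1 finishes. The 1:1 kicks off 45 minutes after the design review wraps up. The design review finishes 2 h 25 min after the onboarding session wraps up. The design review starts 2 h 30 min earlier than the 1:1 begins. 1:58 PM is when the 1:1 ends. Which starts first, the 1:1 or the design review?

the design review

The onboarding session ends at 1:58 PM − 275 min = 9:23 AM.
The design review ends at 9:23 AM + 145 min = 11:48 AM.
The 1:1 starts at 11:48 AM + 45 min = 12:33 PM.
The design review starts at 12:33 PM − 150 min = 10:03 AM.
The 1:1 starts at 12:33 PM and the design review starts at 10:03 AM, so the design review is first.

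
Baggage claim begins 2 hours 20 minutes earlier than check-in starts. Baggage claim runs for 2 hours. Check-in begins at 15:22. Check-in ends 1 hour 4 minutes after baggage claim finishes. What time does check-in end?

16:06

Baggage claim starts at 15:22 − 140 min = 13:02.
Baggage claim ends at 13:02 + 120 min = 15:02.
Check-in ends at 15:02 + 64 min = 16:06.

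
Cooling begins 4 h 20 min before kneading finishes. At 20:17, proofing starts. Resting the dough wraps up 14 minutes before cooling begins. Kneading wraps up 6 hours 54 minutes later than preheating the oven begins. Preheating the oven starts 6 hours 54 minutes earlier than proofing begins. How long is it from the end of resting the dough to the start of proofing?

274 minutes

Preheating the oven starts at 20:17 − 414 min = 13:23.
Kneading ends at 13:23 + 414 min = 20:17.
Cooling starts at 20:17 − 260 min = 15:57.
Resting the dough ends at 15:57 − 14 min = 15:43.
From 15:43 to 20:17 is 274 minutes.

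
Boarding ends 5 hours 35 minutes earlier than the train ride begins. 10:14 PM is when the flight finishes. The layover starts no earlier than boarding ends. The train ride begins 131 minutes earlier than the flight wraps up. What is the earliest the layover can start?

2:28 PM

The train ride starts at 10:14 PM − 131 min = 8:03 PM.
Boarding ends at 8:03 PM − 335 min = 2:28 PM.
The layover is bounded by boarding, so the earliest it can start is 2:28 PM.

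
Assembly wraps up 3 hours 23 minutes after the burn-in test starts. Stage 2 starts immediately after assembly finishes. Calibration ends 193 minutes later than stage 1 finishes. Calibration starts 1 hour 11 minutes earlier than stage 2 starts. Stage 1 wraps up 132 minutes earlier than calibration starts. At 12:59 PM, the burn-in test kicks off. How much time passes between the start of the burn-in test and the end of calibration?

3 hours 13 minutes

Assembly ends at 12:59 PM + 203 min = 4:22 PM.
So stage 2 starts at 4:22 PM.
Calibration starts at 4:22 PM − 71 min = 3:11 PM.
Stage 1 ends at 3:11 PM − 132 min = 12:59 PM.
Calibration ends at 12:59 PM + 193 min = 4:12 PM.
From 12:59 PM to 4:12 PM is 3 hours 13 minutes.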